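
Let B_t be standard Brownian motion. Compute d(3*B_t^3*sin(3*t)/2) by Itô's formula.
d(3*B_t^3*sin(3*t)/2) = (9*B_t*(B_t^2*cos(3*t) + sin(3*t))/2) dt + (9*B_t^2*sin(3*t)/2) dB_t

Itô's formula for f(t, x): d f(t, B_t) = (f_t + (1/2) f_xx) dt + f_x dB_t. Compute partials of f(t, x) = 3*x^3*sin(3*t)/2:
  f_t(t,x)  = 9*x^3*cos(3*t)/2
  f_x(t,x)  = 9*x^2*sin(3*t)/2
  f_xx(t,x) = 9*x*sin(3*t)
Assemble drift = f_t + (1/2) f_xx = 9*x*(x^2*cos(3*t) + sin(3*t))/2 and diffusion = f_x = 9*x^2*sin(3*t)/2. Substituting x = B_t:
  d(3*B_t^3*sin(3*t)/2) = (9*B_t*(B_t^2*cos(3*t) + sin(3*t))/2) dt + (9*B_t^2*sin(3*t)/2) dB_t.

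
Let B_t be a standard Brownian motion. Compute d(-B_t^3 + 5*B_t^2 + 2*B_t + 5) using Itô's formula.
d(-B_t^3 + 5*B_t^2 + 2*B_t + 5) = (5 - 3*B_t) dt + (-3*B_t^2 + 10*B_t + 2) dB_t

Itô's formula for f(B_t) gives d f(B_t) = f'(B_t) dB_t + (1/2) f''(B_t) dt. Compute derivatives of f(x) = -x^3 + 5*x^2 + 2*x + 5:
  f'(x)  = -3*x^2 + 10*x + 2
  f''(x) = 10 - 6*x
Substitute x = B_t and multiply the f'' term by 1/2:
  drift     = (1/2) * (10 - 6*x) evaluated at B_t = 5 - 3*B_t
  diffusion = (-3*x^2 + 10*x + 2) evaluated at B_t = -3*B_t^2 + 10*B_t + 2
Therefore d(-B_t^3 + 5*B_t^2 + 2*B_t + 5) = (5 - 3*B_t) dt + (-3*B_t^2 + 10*B_t + 2) dB_t.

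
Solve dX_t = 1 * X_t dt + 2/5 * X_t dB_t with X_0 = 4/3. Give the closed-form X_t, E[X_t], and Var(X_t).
X_t = 4/3 * exp((23/25) t + (2/5) B_t); E[X_t] = 4*exp(t)/3; Var(X_t) = 16*(exp(4*t/25) - 1)*exp(2*t)/9

For GBM dX = mu X dt + sigma X dB with X_0 = x_0, apply Itô to Y = log X: dY = (mu - sigma^2/2) dt + sigma dB, so Y_t = log(x_0) + (mu - sigma^2/2) t + sigma B_t and hence X_t = x_0 * exp((mu - sigma^2/2) t + sigma B_t).
With mu = 1, sigma = 2/5, x_0 = 4/3, this gives:
  X_t = 4/3 * exp((23/25) * t + (2/5) * B_t).
Since sigma*B_t ~ Normal(0, sigma^2 t), E[exp(sigma*B_t)] = exp(sigma^2 t / 2); so E[X_t] = x_0 * exp((mu - sigma^2/2) t) * exp(sigma^2 t / 2) = x_0 * exp(mu t) = 4*exp(t)/3.
Var(X_t) = E[X_t^2] - (E[X_t])^2 = x_0^2 * exp(2 mu t) * (exp(sigma^2 t) - 1) = 16*(exp(4*t/25) - 1)*exp(2*t)/9.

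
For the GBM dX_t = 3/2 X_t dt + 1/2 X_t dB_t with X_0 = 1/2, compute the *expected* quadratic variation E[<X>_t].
E[<X>_t] = exp(13*t/4)/52 - 1/52

<X>_t = int_0^t ((1/2) * X_s)^2 ds. Taking expectation inside the integral: E[<X>_t] = (1/2)^2 * int_0^t E[X_s^2] ds. For GBM, E[X_s^2] = x_0^2 * exp((2 mu + sigma^2) s). Integrating:
  E[<X>_t] = (1/2)^2 * (1/2)^2 * (exp((2*(3/2) + (1/2)^2) t) - 1) / (2*(3/2) + (1/2)^2)
           = (1/2)^2 * (1/2)^2 * (exp((13/4) t) - 1) / (13/4) = exp(13*t/4)/52 - 1/52.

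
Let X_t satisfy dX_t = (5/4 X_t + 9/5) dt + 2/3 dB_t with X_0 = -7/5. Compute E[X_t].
E[X_t] = exp(5*t/4)/25 - 36/25

Taking expectations and using E[dB_t] = 0, the mean m(t) = E[X_t] satisfies the ODE m'(t) = a m(t) + b with m(0) = x_0. With a = 5/4, b = 9/5, x_0 = -7/5, the solution is
  m(t) = x_0 * exp(a t) + (b/a) * (exp(a t) - 1)
       = (-7/5) * exp((5/4) t) + ((9/5)/(5/4)) * (exp((5/4) t) - 1)
       = exp(5*t/4)/25 - 36/25.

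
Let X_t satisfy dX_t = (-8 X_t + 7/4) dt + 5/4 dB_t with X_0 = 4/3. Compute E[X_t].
E[X_t] = 7/32 + 107*exp(-8*t)/96

Taking expectations and using E[dB_t] = 0, the mean m(t) = E[X_t] satisfies the ODE m'(t) = a m(t) + b with m(0) = x_0. With a = -8, b = 7/4, x_0 = 4/3, the solution is
  m(t) = x_0 * exp(a t) + (b/a) * (exp(a t) - 1)
       = (4/3) * exp((-8) t) + ((7/4)/(-8)) * (exp((-8) t) - 1)
       = 7/32 + 107*exp(-8*t)/96.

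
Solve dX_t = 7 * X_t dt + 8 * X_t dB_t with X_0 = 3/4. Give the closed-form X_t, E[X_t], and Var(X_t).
X_t = 3/4 * exp((-25) t + (8) B_t); E[X_t] = 3*exp(7*t)/4; Var(X_t) = 9*(exp(64*t) - 1)*exp(14*t)/16

For GBM dX = mu X dt + sigma X dB with X_0 = x_0, apply Itô to Y = log X: dY = (mu - sigma^2/2) dt + sigma dB, so Y_t = log(x_0) + (mu - sigma^2/2) t + sigma B_t and hence X_t = x_0 * exp((mu - sigma^2/2) t + sigma B_t).
With mu = 7, sigma = 8, x_0 = 3/4, this gives:
  X_t = 3/4 * exp((-25) * t + (8) * B_t).
Since sigma*B_t ~ Normal(0, sigma^2 t), E[exp(sigma*B_t)] = exp(sigma^2 t / 2); so E[X_t] = x_0 * exp((mu - sigma^2/2) t) * exp(sigma^2 t / 2) = x_0 * exp(mu t) = 3*exp(7*t)/4.
Var(X_t) = E[X_t^2] - (E[X_t])^2 = x_0^2 * exp(2 mu t) * (exp(sigma^2 t) - 1) = 9*(exp(64*t) - 1)*exp(14*t)/16.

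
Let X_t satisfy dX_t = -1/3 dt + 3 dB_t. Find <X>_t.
<X>_t = 9*t

For an Itô process dX_t = a(t) dt + b(t) dB_t, the quadratic variation is <X>_t = int_0^t b(s)^2 ds (the drift term does not contribute). Here b(s) = 3, so
  b(s)^2 = 9.
Integrating from 0 to t:
  <X>_t = int_0^t (9) ds = 9*t.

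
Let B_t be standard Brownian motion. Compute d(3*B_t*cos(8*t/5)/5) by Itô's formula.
d(3*B_t*cos(8*t/5)/5) = (-24*B_t*sin(8*t/5)/25) dt + (3*cos(8*t/5)/5) dB_t

Itô's formula for f(t, x): d f(t, B_t) = (f_t + (1/2) f_xx) dt + f_x dB_t. Compute partials of f(t, x) = 3*x*cos(8*t/5)/5:
  f_t(t,x)  = -24*x*sin(8*t/5)/25
  f_x(t,x)  = 3*cos(8*t/5)/5
  f_xx(t,x) = 0
Assemble drift = f_t + (1/2) f_xx = -24*x*sin(8*t/5)/25 and diffusion = f_x = 3*cos(8*t/5)/5. Substituting x = B_t:
  d(3*B_t*cos(8*t/5)/5) = (-24*B_t*sin(8*t/5)/25) dt + (3*cos(8*t/5)/5) dB_t.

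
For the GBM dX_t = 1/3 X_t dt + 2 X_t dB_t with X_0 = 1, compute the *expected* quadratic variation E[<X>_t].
E[<X>_t] = 6*exp(14*t/3)/7 - 6/7

<X>_t = int_0^t (2 * X_s)^2 ds. Taking expectation inside the integral: E[<X>_t] = 2^2 * int_0^t E[X_s^2] ds. For GBM, E[X_s^2] = x_0^2 * exp((2 mu + sigma^2) s). Integrating:
  E[<X>_t] = 2^2 * 1^2 * (exp((2*(1/3) + 2^2) t) - 1) / (2*(1/3) + 2^2)
           = 2^2 * 1^2 * (exp((14/3) t) - 1) / (14/3) = 6*exp(14*t/3)/7 - 6/7.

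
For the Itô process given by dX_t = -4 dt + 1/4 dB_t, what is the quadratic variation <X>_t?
<X>_t = t/16

For an Itô process dX_t = a(t) dt + b(t) dB_t, the quadratic variation is <X>_t = int_0^t b(s)^2 ds (the drift term does not contribute). Here b(s) = 1/4, so
  b(s)^2 = 1/16.
Integrating from 0 to t:
  <X>_t = int_0^t (1/16) ds = t/16.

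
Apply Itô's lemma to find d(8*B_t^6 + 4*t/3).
d(8*B_t^6 + 4*t/3) = (120*B_t^4 + 4/3) dt + (48*B_t^5) dB_t

Itô's formula for f(t, x): d f(t, B_t) = (f_t + (1/2) f_xx) dt + f_x dB_t. Compute partials of f(t, x) = 4*t/3 + 8*x^6:
  f_t(t,x)  = 4/3
  f_x(t,x)  = 48*x^5
  f_xx(t,x) = 240*x^4
Assemble drift = f_t + (1/2) f_xx = 120*x^4 + 4/3 and diffusion = f_x = 48*x^5. Substituting x = B_t:
  d(8*B_t^6 + 4*t/3) = (120*B_t^4 + 4/3) dt + (48*B_t^5) dB_t.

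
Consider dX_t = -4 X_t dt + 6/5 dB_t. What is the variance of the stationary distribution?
lim Var(X_t) = 9/50

The OU SDE dX = -theta X dt + sigma dB admits the integrating factor exp(theta t): d(exp(theta t) X_t) = sigma exp(theta t) dB_t. Integrating from 0 to t gives X_t = x_0 * exp(-theta t) + sigma * int_0^t exp(-theta (t-s)) dB_s for any initial x_0. The Itô integral has variance (by the Itô isometry) sigma^2 * int_0^t exp(-2 theta (t - s)) ds = sigma^2 * (1 - exp(-2 theta t)) / (2 theta), independent of x_0.
With theta = 4, sigma = 6/5:
  Var(X_t) = (6/5)^2 * (1 - exp(-2*4 t)) / (2 * 4) = 9/50 - 9*exp(-8*t)/50.
As t -> infinity, exp(-2*4 t) -> 0, so the stationary variance is sigma^2 / (2 theta) = 9/50.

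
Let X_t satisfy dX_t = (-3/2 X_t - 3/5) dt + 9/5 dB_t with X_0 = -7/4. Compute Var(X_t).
Var(X_t) = 27/25 - 27*exp(-3*t)/25

The variance V(t) = Var(X_t) satisfies V'(t) = 2 a V(t) + c^2 with V(0) = 0 (drift coefficient is linear in X, diffusion is constant). With a = -3/2, c = 9/5, the solution is
  V(t) = (c^2 / (2 a)) * (exp(2 a t) - 1)
       = ((9/5)^2 / (2*(-3/2))) * (exp((-3) t) - 1)
       = 27/25 - 27*exp(-3*t)/25.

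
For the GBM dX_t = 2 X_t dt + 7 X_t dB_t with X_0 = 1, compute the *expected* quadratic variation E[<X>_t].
E[<X>_t] = 49*exp(53*t)/53 - 49/53

<X>_t = int_0^t (7 * X_s)^2 ds. Taking expectation inside the integral: E[<X>_t] = 7^2 * int_0^t E[X_s^2] ds. For GBM, E[X_s^2] = x_0^2 * exp((2 mu + sigma^2) s). Integrating:
  E[<X>_t] = 7^2 * 1^2 * (exp((2*2 + 7^2) t) - 1) / (2*2 + 7^2)
           = 7^2 * 1^2 * (exp(53 t) - 1) / 53 = 49*exp(53*t)/53 - 49/53.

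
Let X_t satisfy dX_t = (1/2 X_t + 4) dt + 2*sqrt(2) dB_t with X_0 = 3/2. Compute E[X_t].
E[X_t] = 19*exp(t/2)/2 - 8

Taking expectations and using E[dB_t] = 0, the mean m(t) = E[X_t] satisfies the ODE m'(t) = a m(t) + b with m(0) = x_0. With a = 1/2, b = 4, x_0 = 3/2, the solution is
  m(t) = x_0 * exp(a t) + (b/a) * (exp(a t) - 1)
       = (3/2) * exp((1/2) t) + (4/(1/2)) * (exp((1/2) t) - 1)
       = 19*exp(t/2)/2 - 8.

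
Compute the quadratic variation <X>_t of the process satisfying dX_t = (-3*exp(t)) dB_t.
<X>_t = 9*exp(2*t)/2 - 9/2

For an Itô process dX_t = a(t) dt + b(t) dB_t, the quadratic variation is <X>_t = int_0^t b(s)^2 ds (the drift term does not contribute). Here b(s) = -3*exp(s), so
  b(s)^2 = 9*exp(2*s).
Integrating from 0 to t:
  <X>_t = int_0^t (9*exp(2*s)) ds = 9*exp(2*t)/2 - 9/2.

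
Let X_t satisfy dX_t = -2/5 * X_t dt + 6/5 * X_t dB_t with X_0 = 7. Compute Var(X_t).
Var(X_t) = (49*exp(36*t/25) - 49)*exp(-4*t/5)

For GBM dX = mu X dt + sigma X dB with X_0 = x_0, apply Itô to Y = log X: dY = (mu - sigma^2/2) dt + sigma dB, so Y_t = log(x_0) + (mu - sigma^2/2) t + sigma B_t and hence X_t = x_0 * exp((mu - sigma^2/2) t + sigma B_t).
With mu = -2/5, sigma = 6/5, x_0 = 7, this gives:
  X_t = 7 * exp((-28/25) * t + (6/5) * B_t).
Since sigma*B_t ~ Normal(0, sigma^2 t), E[exp(sigma*B_t)] = exp(sigma^2 t / 2); so E[X_t] = x_0 * exp((mu - sigma^2/2) t) * exp(sigma^2 t / 2) = x_0 * exp(mu t) = 7*exp(-2*t/5).
Var(X_t) = E[X_t^2] - (E[X_t])^2 = x_0^2 * exp(2 mu t) * (exp(sigma^2 t) - 1) = (49*exp(36*t/25) - 49)*exp(-4*t/5).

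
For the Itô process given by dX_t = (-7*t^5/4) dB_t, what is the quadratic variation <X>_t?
<X>_t = 49*t^11/176

For an Itô process dX_t = a(t) dt + b(t) dB_t, the quadratic variation is <X>_t = int_0^t b(s)^2 ds (the drift term does not contribute). Here b(s) = -7*s^5/4, so
  b(s)^2 = 49*s^10/16.
Integrating from 0 to t:
  <X>_t = int_0^t (49*s^10/16) ds = 49*t^11/176.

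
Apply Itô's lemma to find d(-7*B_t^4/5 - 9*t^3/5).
d(-7*B_t^4/5 - 9*t^3/5) = (-42*B_t^2/5 - 27*t^2/5) dt + (-28*B_t^3/5) dB_t

Itô's formula for f(t, x): d f(t, B_t) = (f_t + (1/2) f_xx) dt + f_x dB_t. Compute partials of f(t, x) = -9*t^3/5 - 7*x^4/5:
  f_t(t,x)  = -27*t^2/5
  f_x(t,x)  = -28*x^3/5
  f_xx(t,x) = -84*x^2/5
Assemble drift = f_t + (1/2) f_xx = -27*t^2/5 - 42*x^2/5 and diffusion = f_x = -28*x^3/5. Substituting x = B_t:
  d(-7*B_t^4/5 - 9*t^3/5) = (-42*B_t^2/5 - 27*t^2/5) dt + (-28*B_t^3/5) dB_t.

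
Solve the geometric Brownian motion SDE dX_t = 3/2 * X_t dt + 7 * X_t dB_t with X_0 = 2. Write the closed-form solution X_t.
X_t = 2 * exp((-23) * t + (7) * B_t)

For GBM dX = mu X dt + sigma X dB with X_0 = x_0, apply Itô to Y = log X: dY = (mu - sigma^2/2) dt + sigma dB, so Y_t = log(x_0) + (mu - sigma^2/2) t + sigma B_t and hence X_t = x_0 * exp((mu - sigma^2/2) t + sigma B_t).
With mu = 3/2, sigma = 7, x_0 = 2, this gives:
  X_t = 2 * exp((-23) * t + (7) * B_t).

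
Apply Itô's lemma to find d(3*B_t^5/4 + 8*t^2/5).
d(3*B_t^5/4 + 8*t^2/5) = (15*B_t^3/2 + 16*t/5) dt + (15*B_t^4/4) dB_t

Itô's formula for f(t, x): d f(t, B_t) = (f_t + (1/2) f_xx) dt + f_x dB_t. Compute partials of f(t, x) = 8*t^2/5 + 3*x^5/4:
  f_t(t,x)  = 16*t/5
  f_x(t,x)  = 15*x^4/4
  f_xx(t,x) = 15*x^3
Assemble drift = f_t + (1/2) f_xx = 16*t/5 + 15*x^3/2 and diffusion = f_x = 15*x^4/4. Substituting x = B_t:
  d(3*B_t^5/4 + 8*t^2/5) = (15*B_t^3/2 + 16*t/5) dt + (15*B_t^4/4) dB_t.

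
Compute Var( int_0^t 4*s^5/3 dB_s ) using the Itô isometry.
Var = 16*t^11/99

The Itô integral of a deterministic integrand f(s) has mean 0 because each increment f(s) * (B_{s+ds} - B_s) has mean 0. By the Itô isometry:
  Var( int_0^t f(s) dB_s ) = E[ (int_0^t f(s) dB_s)^2 ] = int_0^t f(s)^2 ds.
Here f(s) = 4*s^5/3, so f(s)^2 = 16*s^10/9. Integrate:
  int_0^t (16*s^10/9) ds = 16*t^11/99.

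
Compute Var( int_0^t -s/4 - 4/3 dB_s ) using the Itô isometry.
Var = t*(3*t^2 + 48*t + 256)/144

The Itô integral of a deterministic integrand f(s) has mean 0 because each increment f(s) * (B_{s+ds} - B_s) has mean 0. By the Itô isometry:
  Var( int_0^t f(s) dB_s ) = E[ (int_0^t f(s) dB_s)^2 ] = int_0^t f(s)^2 ds.
Here f(s) = -s/4 - 4/3, so f(s)^2 = (3*s + 16)^2/144. Integrate:
  int_0^t ((3*s + 16)^2/144) ds = t*(3*t^2 + 48*t + 256)/144.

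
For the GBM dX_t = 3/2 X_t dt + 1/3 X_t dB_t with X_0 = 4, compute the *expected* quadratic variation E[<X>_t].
E[<X>_t] = 4*exp(28*t/9)/7 - 4/7

<X>_t = int_0^t ((1/3) * X_s)^2 ds. Taking expectation inside the integral: E[<X>_t] = (1/3)^2 * int_0^t E[X_s^2] ds. For GBM, E[X_s^2] = x_0^2 * exp((2 mu + sigma^2) s). Integrating:
  E[<X>_t] = (1/3)^2 * 4^2 * (exp((2*(3/2) + (1/3)^2) t) - 1) / (2*(3/2) + (1/3)^2)
           = (1/3)^2 * 4^2 * (exp((28/9) t) - 1) / (28/9) = 4*exp(28*t/9)/7 - 4/7.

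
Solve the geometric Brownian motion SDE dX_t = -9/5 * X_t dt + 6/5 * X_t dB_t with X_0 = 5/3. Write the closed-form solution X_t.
X_t = 5/3 * exp((-63/25) * t + (6/5) * B_t)

For GBM dX = mu X dt + sigma X dB with X_0 = x_0, apply Itô to Y = log X: dY = (mu - sigma^2/2) dt + sigma dB, so Y_t = log(x_0) + (mu - sigma^2/2) t + sigma B_t and hence X_t = x_0 * exp((mu - sigma^2/2) t + sigma B_t).
With mu = -9/5, sigma = 6/5, x_0 = 5/3, this gives:
  X_t = 5/3 * exp((-63/25) * t + (6/5) * B_t).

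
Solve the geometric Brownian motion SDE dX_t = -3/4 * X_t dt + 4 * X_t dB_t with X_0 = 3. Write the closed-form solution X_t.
X_t = 3 * exp((-35/4) * t + (4) * B_t)

For GBM dX = mu X dt + sigma X dB with X_0 = x_0, apply Itô to Y = log X: dY = (mu - sigma^2/2) dt + sigma dB, so Y_t = log(x_0) + (mu - sigma^2/2) t + sigma B_t and hence X_t = x_0 * exp((mu - sigma^2/2) t + sigma B_t).
With mu = -3/4, sigma = 4, x_0 = 3, this gives:
  X_t = 3 * exp((-35/4) * t + (4) * B_t).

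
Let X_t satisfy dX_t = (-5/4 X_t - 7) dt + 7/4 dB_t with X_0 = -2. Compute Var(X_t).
Var(X_t) = 49/40 - 49*exp(-5*t/2)/40

The variance V(t) = Var(X_t) satisfies V'(t) = 2 a V(t) + c^2 with V(0) = 0 (drift coefficient is linear in X, diffusion is constant). With a = -5/4, c = 7/4, the solution is
  V(t) = (c^2 / (2 a)) * (exp(2 a t) - 1)
       = ((7/4)^2 / (2*(-5/4))) * (exp((-5/2) t) - 1)
       = 49/40 - 49*exp(-5*t/2)/40.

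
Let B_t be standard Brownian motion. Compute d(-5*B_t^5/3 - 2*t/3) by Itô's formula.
d(-5*B_t^5/3 - 2*t/3) = (-50*B_t^3/3 - 2/3) dt + (-25*B_t^4/3) dB_t

Itô's formula for f(t, x): d f(t, B_t) = (f_t + (1/2) f_xx) dt + f_x dB_t. Compute partials of f(t, x) = -2*t/3 - 5*x^5/3:
  f_t(t,x)  = -2/3
  f_x(t,x)  = -25*x^4/3
  f_xx(t,x) = -100*x^3/3
Assemble drift = f_t + (1/2) f_xx = -50*x^3/3 - 2/3 and diffusion = f_x = -25*x^4/3. Substituting x = B_t:
  d(-5*B_t^5/3 - 2*t/3) = (-50*B_t^3/3 - 2/3) dt + (-25*B_t^4/3) dB_t.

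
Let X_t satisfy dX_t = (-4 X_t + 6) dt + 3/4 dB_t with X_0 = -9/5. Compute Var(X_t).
Var(X_t) = 9/128 - 9*exp(-8*t)/128

The variance V(t) = Var(X_t) satisfies V'(t) = 2 a V(t) + c^2 with V(0) = 0 (drift coefficient is linear in X, diffusion is constant). With a = -4, c = 3/4, the solution is
  V(t) = (c^2 / (2 a)) * (exp(2 a t) - 1)
       = ((3/4)^2 / (2*(-4))) * (exp((-8) t) - 1)
       = 9/128 - 9*exp(-8*t)/128.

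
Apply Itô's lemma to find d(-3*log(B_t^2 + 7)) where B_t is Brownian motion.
d(-3*log(B_t^2 + 7)) = (3*(B_t^2 - 7)/(B_t^2 + 7)^2) dt + (-6*B_t/(B_t^2 + 7)) dB_t

Itô's formula for f(B_t) gives d f(B_t) = f'(B_t) dB_t + (1/2) f''(B_t) dt. Compute derivatives of f(x) = -3*log(x^2 + 7):
  f'(x)  = -6*x/(x^2 + 7)
  f''(x) = 6*(x^2 - 7)/(x^2 + 7)^2
Substitute x = B_t and multiply the f'' term by 1/2:
  drift     = (1/2) * (6*(x^2 - 7)/(x^2 + 7)^2) evaluated at B_t = 3*(B_t^2 - 7)/(B_t^2 + 7)^2
  diffusion = (-6*x/(x^2 + 7)) evaluated at B_t = -6*B_t/(B_t^2 + 7)
Therefore d(-3*log(B_t^2 + 7)) = (3*(B_t^2 - 7)/(B_t^2 + 7)^2) dt + (-6*B_t/(B_t^2 + 7)) dB_t.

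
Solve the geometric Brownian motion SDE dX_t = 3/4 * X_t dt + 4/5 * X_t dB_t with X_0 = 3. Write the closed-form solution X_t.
X_t = 3 * exp((43/100) * t + (4/5) * B_t)

For GBM dX = mu X dt + sigma X dB with X_0 = x_0, apply Itô to Y = log X: dY = (mu - sigma^2/2) dt + sigma dB, so Y_t = log(x_0) + (mu - sigma^2/2) t + sigma B_t and hence X_t = x_0 * exp((mu - sigma^2/2) t + sigma B_t).
With mu = 3/4, sigma = 4/5, x_0 = 3, this gives:
  X_t = 3 * exp((43/100) * t + (4/5) * B_t).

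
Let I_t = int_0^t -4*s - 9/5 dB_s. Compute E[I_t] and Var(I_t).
E[I_t] = 0; Var(I_t) = t*(400*t^2 + 540*t + 243)/75

The Itô integral of a deterministic integrand f(s) has mean 0 because each increment f(s) * (B_{s+ds} - B_s) has mean 0. By the Itô isometry:
  Var( int_0^t f(s) dB_s ) = E[ (int_0^t f(s) dB_s)^2 ] = int_0^t f(s)^2 ds.
Here f(s) = -4*s - 9/5, so f(s)^2 = (20*s + 9)^2/25. Integrate:
  int_0^t ((20*s + 9)^2/25) ds = t*(400*t^2 + 540*t + 243)/75.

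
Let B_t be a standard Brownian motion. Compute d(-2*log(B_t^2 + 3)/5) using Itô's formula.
d(-2*log(B_t^2 + 3)/5) = (2*(B_t^2 - 3)/(5*(B_t^2 + 3)^2)) dt + (-4*B_t/(5*B_t^2 + 15)) dB_t

Itô's formula for f(B_t) gives d f(B_t) = f'(B_t) dB_t + (1/2) f''(B_t) dt. Compute derivatives of f(x) = -2*log(x^2 + 3)/5:
  f'(x)  = -4*x/(5*x^2 + 15)
  f''(x) = 4*(x^2 - 3)/(5*(x^2 + 3)^2)
Substitute x = B_t and multiply the f'' term by 1/2:
  drift     = (1/2) * (4*(x^2 - 3)/(5*(x^2 + 3)^2)) evaluated at B_t = 2*(B_t^2 - 3)/(5*(B_t^2 + 3)^2)
  diffusion = (-4*x/(5*x^2 + 15)) evaluated at B_t = -4*B_t/(5*B_t^2 + 15)
Therefore d(-2*log(B_t^2 + 3)/5) = (2*(B_t^2 - 3)/(5*(B_t^2 + 3)^2)) dt + (-4*B_t/(5*B_t^2 + 15)) dB_t.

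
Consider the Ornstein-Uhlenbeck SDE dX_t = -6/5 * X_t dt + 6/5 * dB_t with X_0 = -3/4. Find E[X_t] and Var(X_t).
E[X_t] = -3*exp(-6*t/5)/4; Var(X_t) = 3/5 - 3*exp(-12*t/5)/5

The OU SDE dX = -theta X dt + sigma dB admits the integrating factor exp(theta t): d(exp(theta t) X_t) = sigma exp(theta t) dB_t. Integrating from 0 to t:
  X_t = x_0 * exp(-theta t) + sigma * int_0^t exp(-theta (t-s)) dB_s.
The Itô integral has mean 0 and (by the Itô isometry) variance sigma^2 * int_0^t exp(-2 theta (t - s)) ds = sigma^2 * (1 - exp(-2 theta t)) / (2 theta).
With theta = 6/5, sigma = 6/5, x_0 = -3/4:
  E[X_t] = -3/4 * exp(-6/5 t) = -3*exp(-6*t/5)/4
  Var(X_t) = (6/5)^2 * (1 - exp(-2*6/5 t)) / (2 * 6/5) = 3/5 - 3*exp(-12*t/5)/5.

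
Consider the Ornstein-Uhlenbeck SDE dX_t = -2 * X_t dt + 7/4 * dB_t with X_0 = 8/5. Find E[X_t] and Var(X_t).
E[X_t] = 8*exp(-2*t)/5; Var(X_t) = 49/64 - 49*exp(-4*t)/64

The OU SDE dX = -theta X dt + sigma dB admits the integrating factor exp(theta t): d(exp(theta t) X_t) = sigma exp(theta t) dB_t. Integrating from 0 to t:
  X_t = x_0 * exp(-theta t) + sigma * int_0^t exp(-theta (t-s)) dB_s.
The Itô integral has mean 0 and (by the Itô isometry) variance sigma^2 * int_0^t exp(-2 theta (t - s)) ds = sigma^2 * (1 - exp(-2 theta t)) / (2 theta).
With theta = 2, sigma = 7/4, x_0 = 8/5:
  E[X_t] = 8/5 * exp(-2 t) = 8*exp(-2*t)/5
  Var(X_t) = (7/4)^2 * (1 - exp(-2*2 t)) / (2 * 2) = 49/64 - 49*exp(-4*t)/64.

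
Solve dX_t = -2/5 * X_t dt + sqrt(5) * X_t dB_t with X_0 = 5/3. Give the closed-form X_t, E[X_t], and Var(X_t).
X_t = 5/3 * exp((-29/10) t + (sqrt(5)) B_t); E[X_t] = 5*exp(-2*t/5)/3; Var(X_t) = (25*exp(5*t) - 25)*exp(-4*t/5)/9

For GBM dX = mu X dt + sigma X dB with X_0 = x_0, apply Itô to Y = log X: dY = (mu - sigma^2/2) dt + sigma dB, so Y_t = log(x_0) + (mu - sigma^2/2) t + sigma B_t and hence X_t = x_0 * exp((mu - sigma^2/2) t + sigma B_t).
With mu = -2/5, sigma = sqrt(5), x_0 = 5/3, this gives:
  X_t = 5/3 * exp((-29/10) * t + (sqrt(5)) * B_t).
Since sigma*B_t ~ Normal(0, sigma^2 t), E[exp(sigma*B_t)] = exp(sigma^2 t / 2); so E[X_t] = x_0 * exp((mu - sigma^2/2) t) * exp(sigma^2 t / 2) = x_0 * exp(mu t) = 5*exp(-2*t/5)/3.
Var(X_t) = E[X_t^2] - (E[X_t])^2 = x_0^2 * exp(2 mu t) * (exp(sigma^2 t) - 1) = (25*exp(5*t) - 25)*exp(-4*t/5)/9.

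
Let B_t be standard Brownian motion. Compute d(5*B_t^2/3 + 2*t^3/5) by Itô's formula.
d(5*B_t^2/3 + 2*t^3/5) = (6*t^2/5 + 5/3) dt + (10*B_t/3) dB_t

Itô's formula for f(t, x): d f(t, B_t) = (f_t + (1/2) f_xx) dt + f_x dB_t. Compute partials of f(t, x) = 2*t^3/5 + 5*x^2/3:
  f_t(t,x)  = 6*t^2/5
  f_x(t,x)  = 10*x/3
  f_xx(t,x) = 10/3
Assemble drift = f_t + (1/2) f_xx = 6*t^2/5 + 5/3 and diffusion = f_x = 10*x/3. Substituting x = B_t:
  d(5*B_t^2/3 + 2*t^3/5) = (6*t^2/5 + 5/3) dt + (10*B_t/3) dB_t.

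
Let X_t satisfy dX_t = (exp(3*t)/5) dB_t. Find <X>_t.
<X>_t = exp(6*t)/150 - 1/150

For an Itô process dX_t = a(t) dt + b(t) dB_t, the quadratic variation is <X>_t = int_0^t b(s)^2 ds (the drift term does not contribute). Here b(s) = exp(3*s)/5, so
  b(s)^2 = exp(6*s)/25.
Integrating from 0 to t:
  <X>_t = int_0^t (exp(6*s)/25) ds = exp(6*t)/150 - 1/150.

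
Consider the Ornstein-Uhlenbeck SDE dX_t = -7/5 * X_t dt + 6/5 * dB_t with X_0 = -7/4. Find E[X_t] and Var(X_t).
E[X_t] = -7*exp(-7*t/5)/4; Var(X_t) = 18/35 - 18*exp(-14*t/5)/35

The OU SDE dX = -theta X dt + sigma dB admits the integrating factor exp(theta t): d(exp(theta t) X_t) = sigma exp(theta t) dB_t. Integrating from 0 to t:
  X_t = x_0 * exp(-theta t) + sigma * int_0^t exp(-theta (t-s)) dB_s.
The Itô integral has mean 0 and (by the Itô isometry) variance sigma^2 * int_0^t exp(-2 theta (t - s)) ds = sigma^2 * (1 - exp(-2 theta t)) / (2 theta).
With theta = 7/5, sigma = 6/5, x_0 = -7/4:
  E[X_t] = -7/4 * exp(-7/5 t) = -7*exp(-7*t/5)/4
  Var(X_t) = (6/5)^2 * (1 - exp(-2*7/5 t)) / (2 * 7/5) = 18/35 - 18*exp(-14*t/5)/35.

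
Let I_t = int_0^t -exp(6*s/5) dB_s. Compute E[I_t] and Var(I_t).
E[I_t] = 0; Var(I_t) = 5*exp(12*t/5)/12 - 5/12

The Itô integral of a deterministic integrand f(s) has mean 0 because each increment f(s) * (B_{s+ds} - B_s) has mean 0. By the Itô isometry:
  Var( int_0^t f(s) dB_s ) = E[ (int_0^t f(s) dB_s)^2 ] = int_0^t f(s)^2 ds.
Here f(s) = -exp(6*s/5), so f(s)^2 = exp(12*s/5). Integrate:
  int_0^t (exp(12*s/5)) ds = 5*exp(12*t/5)/12 - 5/12.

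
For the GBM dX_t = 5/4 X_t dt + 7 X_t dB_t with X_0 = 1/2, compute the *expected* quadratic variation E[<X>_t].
E[<X>_t] = 49*exp(103*t/2)/206 - 49/206

<X>_t = int_0^t (7 * X_s)^2 ds. Taking expectation inside the integral: E[<X>_t] = 7^2 * int_0^t E[X_s^2] ds. For GBM, E[X_s^2] = x_0^2 * exp((2 mu + sigma^2) s). Integrating:
  E[<X>_t] = 7^2 * (1/2)^2 * (exp((2*(5/4) + 7^2) t) - 1) / (2*(5/4) + 7^2)
           = 7^2 * (1/2)^2 * (exp((103/2) t) - 1) / (103/2) = 49*exp(103*t/2)/206 - 49/206.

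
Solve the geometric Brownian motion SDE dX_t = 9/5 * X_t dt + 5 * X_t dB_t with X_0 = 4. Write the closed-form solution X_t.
X_t = 4 * exp((-107/10) * t + (5) * B_t)

For GBM dX = mu X dt + sigma X dB with X_0 = x_0, apply Itô to Y = log X: dY = (mu - sigma^2/2) dt + sigma dB, so Y_t = log(x_0) + (mu - sigma^2/2) t + sigma B_t and hence X_t = x_0 * exp((mu - sigma^2/2) t + sigma B_t).
With mu = 9/5, sigma = 5, x_0 = 4, this gives:
  X_t = 4 * exp((-107/10) * t + (5) * B_t).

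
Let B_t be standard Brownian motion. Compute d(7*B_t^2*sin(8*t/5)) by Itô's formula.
d(7*B_t^2*sin(8*t/5)) = (56*B_t^2*cos(8*t/5)/5 + 7*sin(8*t/5)) dt + (14*B_t*sin(8*t/5)) dB_t

Itô's formula for f(t, x): d f(t, B_t) = (f_t + (1/2) f_xx) dt + f_x dB_t. Compute partials of f(t, x) = 7*x^2*sin(8*t/5):
  f_t(t,x)  = 56*x^2*cos(8*t/5)/5
  f_x(t,x)  = 14*x*sin(8*t/5)
  f_xx(t,x) = 14*sin(8*t/5)
Assemble drift = f_t + (1/2) f_xx = 56*x^2*cos(8*t/5)/5 + 7*sin(8*t/5) and diffusion = f_x = 14*x*sin(8*t/5). Substituting x = B_t:
  d(7*B_t^2*sin(8*t/5)) = (56*B_t^2*cos(8*t/5)/5 + 7*sin(8*t/5)) dt + (14*B_t*sin(8*t/5)) dB_t.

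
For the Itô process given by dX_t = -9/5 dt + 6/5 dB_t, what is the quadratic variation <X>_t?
<X>_t = 36*t/25

For an Itô process dX_t = a(t) dt + b(t) dB_t, the quadratic variation is <X>_t = int_0^t b(s)^2 ds (the drift term does not contribute). Here b(s) = 6/5, so
  b(s)^2 = 36/25.
Integrating from 0 to t:
  <X>_t = int_0^t (36/25) ds = 36*t/25.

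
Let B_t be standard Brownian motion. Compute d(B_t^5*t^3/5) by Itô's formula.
d(B_t^5*t^3/5) = (B_t^3*t^2*(3*B_t^2 + 10*t)/5) dt + (B_t^4*t^3) dB_t

Itô's formula for f(t, x): d f(t, B_t) = (f_t + (1/2) f_xx) dt + f_x dB_t. Compute partials of f(t, x) = t^3*x^5/5:
  f_t(t,x)  = 3*t^2*x^5/5
  f_x(t,x)  = t^3*x^4
  f_xx(t,x) = 4*t^3*x^3
Assemble drift = f_t + (1/2) f_xx = t^2*x^3*(10*t + 3*x^2)/5 and diffusion = f_x = t^3*x^4. Substituting x = B_t:
  d(B_t^5*t^3/5) = (B_t^3*t^2*(3*B_t^2 + 10*t)/5) dt + (B_t^4*t^3) dB_t.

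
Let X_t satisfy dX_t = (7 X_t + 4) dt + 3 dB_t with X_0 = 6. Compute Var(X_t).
Var(X_t) = 9*exp(14*t)/14 - 9/14

The variance V(t) = Var(X_t) satisfies V'(t) = 2 a V(t) + c^2 with V(0) = 0 (drift coefficient is linear in X, diffusion is constant). With a = 7, c = 3, the solution is
  V(t) = (c^2 / (2 a)) * (exp(2 a t) - 1)
       = (3^2 / (2*7)) * (exp(14 t) - 1)
       = 9*exp(14*t)/14 - 9/14.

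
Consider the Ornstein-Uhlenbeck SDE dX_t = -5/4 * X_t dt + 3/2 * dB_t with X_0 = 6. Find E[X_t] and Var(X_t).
E[X_t] = 6*exp(-5*t/4); Var(X_t) = 9/10 - 9*exp(-5*t/2)/10

The OU SDE dX = -theta X dt + sigma dB admits the integrating factor exp(theta t): d(exp(theta t) X_t) = sigma exp(theta t) dB_t. Integrating from 0 to t:
  X_t = x_0 * exp(-theta t) + sigma * int_0^t exp(-theta (t-s)) dB_s.
The Itô integral has mean 0 and (by the Itô isometry) variance sigma^2 * int_0^t exp(-2 theta (t - s)) ds = sigma^2 * (1 - exp(-2 theta t)) / (2 theta).
With theta = 5/4, sigma = 3/2, x_0 = 6:
  E[X_t] = 6 * exp(-5/4 t) = 6*exp(-5*t/4)
  Var(X_t) = (3/2)^2 * (1 - exp(-2*5/4 t)) / (2 * 5/4) = 9/10 - 9*exp(-5*t/2)/10.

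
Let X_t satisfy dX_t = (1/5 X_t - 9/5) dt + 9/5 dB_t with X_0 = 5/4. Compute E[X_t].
E[X_t] = 9 - 31*exp(t/5)/4

Taking expectations and using E[dB_t] = 0, the mean m(t) = E[X_t] satisfies the ODE m'(t) = a m(t) + b with m(0) = x_0. With a = 1/5, b = -9/5, x_0 = 5/4, the solution is
  m(t) = x_0 * exp(a t) + (b/a) * (exp(a t) - 1)
       = (5/4) * exp((1/5) t) + ((-9/5)/(1/5)) * (exp((1/5) t) - 1)
       = 9 - 31*exp(t/5)/4.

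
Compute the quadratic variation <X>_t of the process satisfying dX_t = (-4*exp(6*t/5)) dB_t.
<X>_t = 20*exp(12*t/5)/3 - 20/3

For an Itô process dX_t = a(t) dt + b(t) dB_t, the quadratic variation is <X>_t = int_0^t b(s)^2 ds (the drift term does not contribute). Here b(s) = -4*exp(6*s/5), so
  b(s)^2 = 16*exp(12*s/5).
Integrating from 0 to t:
  <X>_t = int_0^t (16*exp(12*s/5)) ds = 20*exp(12*t/5)/3 - 20/3.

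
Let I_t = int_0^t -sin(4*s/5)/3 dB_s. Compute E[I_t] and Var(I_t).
E[I_t] = 0; Var(I_t) = t/18 - 5*sin(4*t/5)*cos(4*t/5)/72

The Itô integral of a deterministic integrand f(s) has mean 0 because each increment f(s) * (B_{s+ds} - B_s) has mean 0. By the Itô isometry:
  Var( int_0^t f(s) dB_s ) = E[ (int_0^t f(s) dB_s)^2 ] = int_0^t f(s)^2 ds.
Here f(s) = -sin(4*s/5)/3, so f(s)^2 = sin(4*s/5)^2/9. Integrate:
  int_0^t (sin(4*s/5)^2/9) ds = t/18 - 5*sin(4*t/5)*cos(4*t/5)/72.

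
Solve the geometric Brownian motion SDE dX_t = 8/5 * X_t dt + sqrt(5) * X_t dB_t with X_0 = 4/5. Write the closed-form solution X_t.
X_t = 4/5 * exp((-9/10) * t + (sqrt(5)) * B_t)

For GBM dX = mu X dt + sigma X dB with X_0 = x_0, apply Itô to Y = log X: dY = (mu - sigma^2/2) dt + sigma dB, so Y_t = log(x_0) + (mu - sigma^2/2) t + sigma B_t and hence X_t = x_0 * exp((mu - sigma^2/2) t + sigma B_t).
With mu = 8/5, sigma = sqrt(5), x_0 = 4/5, this gives:
  X_t = 4/5 * exp((-9/10) * t + (sqrt(5)) * B_t).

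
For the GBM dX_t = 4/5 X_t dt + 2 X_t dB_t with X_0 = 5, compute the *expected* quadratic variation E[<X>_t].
E[<X>_t] = 125*exp(28*t/5)/7 - 125/7

<X>_t = int_0^t (2 * X_s)^2 ds. Taking expectation inside the integral: E[<X>_t] = 2^2 * int_0^t E[X_s^2] ds. For GBM, E[X_s^2] = x_0^2 * exp((2 mu + sigma^2) s). Integrating:
  E[<X>_t] = 2^2 * 5^2 * (exp((2*(4/5) + 2^2) t) - 1) / (2*(4/5) + 2^2)
           = 2^2 * 5^2 * (exp((28/5) t) - 1) / (28/5) = 125*exp(28*t/5)/7 - 125/7.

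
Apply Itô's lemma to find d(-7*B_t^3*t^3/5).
d(-7*B_t^3*t^3/5) = (21*B_t*t^2*(-B_t^2 - t)/5) dt + (-21*B_t^2*t^3/5) dB_t

Itô's formula for f(t, x): d f(t, B_t) = (f_t + (1/2) f_xx) dt + f_x dB_t. Compute partials of f(t, x) = -7*t^3*x^3/5:
  f_t(t,x)  = -21*t^2*x^3/5
  f_x(t,x)  = -21*t^3*x^2/5
  f_xx(t,x) = -42*t^3*x/5
Assemble drift = f_t + (1/2) f_xx = 21*t^2*x*(-t - x^2)/5 and diffusion = f_x = -21*t^3*x^2/5. Substituting x = B_t:
  d(-7*B_t^3*t^3/5) = (21*B_t*t^2*(-B_t^2 - t)/5) dt + (-21*B_t^2*t^3/5) dB_t.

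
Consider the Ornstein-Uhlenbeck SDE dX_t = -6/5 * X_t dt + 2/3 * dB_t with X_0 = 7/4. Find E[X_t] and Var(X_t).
E[X_t] = 7*exp(-6*t/5)/4; Var(X_t) = 5/27 - 5*exp(-12*t/5)/27

The OU SDE dX = -theta X dt + sigma dB admits the integrating factor exp(theta t): d(exp(theta t) X_t) = sigma exp(theta t) dB_t. Integrating from 0 to t:
  X_t = x_0 * exp(-theta t) + sigma * int_0^t exp(-theta (t-s)) dB_s.
The Itô integral has mean 0 and (by the Itô isometry) variance sigma^2 * int_0^t exp(-2 theta (t - s)) ds = sigma^2 * (1 - exp(-2 theta t)) / (2 theta).
With theta = 6/5, sigma = 2/3, x_0 = 7/4:
  E[X_t] = 7/4 * exp(-6/5 t) = 7*exp(-6*t/5)/4
  Var(X_t) = (2/3)^2 * (1 - exp(-2*6/5 t)) / (2 * 6/5) = 5/27 - 5*exp(-12*t/5)/27.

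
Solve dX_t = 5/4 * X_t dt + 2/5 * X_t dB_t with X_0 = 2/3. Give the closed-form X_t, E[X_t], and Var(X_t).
X_t = 2/3 * exp((117/100) t + (2/5) B_t); E[X_t] = 2*exp(5*t/4)/3; Var(X_t) = 4*(exp(4*t/25) - 1)*exp(5*t/2)/9

For GBM dX = mu X dt + sigma X dB with X_0 = x_0, apply Itô to Y = log X: dY = (mu - sigma^2/2) dt + sigma dB, so Y_t = log(x_0) + (mu - sigma^2/2) t + sigma B_t and hence X_t = x_0 * exp((mu - sigma^2/2) t + sigma B_t).
With mu = 5/4, sigma = 2/5, x_0 = 2/3, this gives:
  X_t = 2/3 * exp((117/100) * t + (2/5) * B_t).
Since sigma*B_t ~ Normal(0, sigma^2 t), E[exp(sigma*B_t)] = exp(sigma^2 t / 2); so E[X_t] = x_0 * exp((mu - sigma^2/2) t) * exp(sigma^2 t / 2) = x_0 * exp(mu t) = 2*exp(5*t/4)/3.
Var(X_t) = E[X_t^2] - (E[X_t])^2 = x_0^2 * exp(2 mu t) * (exp(sigma^2 t) - 1) = 4*(exp(4*t/25) - 1)*exp(5*t/2)/9.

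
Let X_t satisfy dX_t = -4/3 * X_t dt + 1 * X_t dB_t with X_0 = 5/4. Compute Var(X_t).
Var(X_t) = (25*exp(t) - 25)*exp(-8*t/3)/16

For GBM dX = mu X dt + sigma X dB with X_0 = x_0, apply Itô to Y = log X: dY = (mu - sigma^2/2) dt + sigma dB, so Y_t = log(x_0) + (mu - sigma^2/2) t + sigma B_t and hence X_t = x_0 * exp((mu - sigma^2/2) t + sigma B_t).
With mu = -4/3, sigma = 1, x_0 = 5/4, this gives:
  X_t = 5/4 * exp((-11/6) * t + (1) * B_t).
Since sigma*B_t ~ Normal(0, sigma^2 t), E[exp(sigma*B_t)] = exp(sigma^2 t / 2); so E[X_t] = x_0 * exp((mu - sigma^2/2) t) * exp(sigma^2 t / 2) = x_0 * exp(mu t) = 5*exp(-4*t/3)/4.
Var(X_t) = E[X_t^2] - (E[X_t])^2 = x_0^2 * exp(2 mu t) * (exp(sigma^2 t) - 1) = (25*exp(t) - 25)*exp(-8*t/3)/16.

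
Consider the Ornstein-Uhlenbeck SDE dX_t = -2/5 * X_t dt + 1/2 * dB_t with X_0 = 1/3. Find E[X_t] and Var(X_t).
E[X_t] = exp(-2*t/5)/3; Var(X_t) = 5/16 - 5*exp(-4*t/5)/16

The OU SDE dX = -theta X dt + sigma dB admits the integrating factor exp(theta t): d(exp(theta t) X_t) = sigma exp(theta t) dB_t. Integrating from 0 to t:
  X_t = x_0 * exp(-theta t) + sigma * int_0^t exp(-theta (t-s)) dB_s.
The Itô integral has mean 0 and (by the Itô isometry) variance sigma^2 * int_0^t exp(-2 theta (t - s)) ds = sigma^2 * (1 - exp(-2 theta t)) / (2 theta).
With theta = 2/5, sigma = 1/2, x_0 = 1/3:
  E[X_t] = 1/3 * exp(-2/5 t) = exp(-2*t/5)/3
  Var(X_t) = (1/2)^2 * (1 - exp(-2*2/5 t)) / (2 * 2/5) = 5/16 - 5*exp(-4*t/5)/16.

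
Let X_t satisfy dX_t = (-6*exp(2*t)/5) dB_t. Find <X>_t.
<X>_t = 9*exp(4*t)/25 - 9/25

For an Itô process dX_t = a(t) dt + b(t) dB_t, the quadratic variation is <X>_t = int_0^t b(s)^2 ds (the drift term does not contribute). Here b(s) = -6*exp(2*s)/5, so
  b(s)^2 = 36*exp(4*s)/25.
Integrating from 0 to t:
  <X>_t = int_0^t (36*exp(4*s)/25) ds = 9*exp(4*t)/25 - 9/25.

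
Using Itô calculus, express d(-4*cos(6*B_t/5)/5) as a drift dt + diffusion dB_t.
d(-4*cos(6*B_t/5)/5) = (72*cos(6*B_t/5)/125) dt + (24*sin(6*B_t/5)/25) dB_t

Itô's formula for f(B_t) gives d f(B_t) = f'(B_t) dB_t + (1/2) f''(B_t) dt. Compute derivatives of f(x) = -4*cos(6*x/5)/5:
  f'(x)  = 24*sin(6*x/5)/25
  f''(x) = 144*cos(6*x/5)/125
Substitute x = B_t and multiply the f'' term by 1/2:
  drift     = (1/2) * (144*cos(6*x/5)/125) evaluated at B_t = 72*cos(6*B_t/5)/125
  diffusion = (24*sin(6*x/5)/25) evaluated at B_t = 24*sin(6*B_t/5)/25
Therefore d(-4*cos(6*B_t/5)/5) = (72*cos(6*B_t/5)/125) dt + (24*sin(6*B_t/5)/25) dB_t.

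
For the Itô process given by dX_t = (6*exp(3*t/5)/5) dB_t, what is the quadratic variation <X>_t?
<X>_t = 6*exp(6*t/5)/5 - 6/5

For an Itô process dX_t = a(t) dt + b(t) dB_t, the quadratic variation is <X>_t = int_0^t b(s)^2 ds (the drift term does not contribute). Here b(s) = 6*exp(3*s/5)/5, so
  b(s)^2 = 36*exp(6*s/5)/25.
Integrating from 0 to t:
  <X>_t = int_0^t (36*exp(6*s/5)/25) ds = 6*exp(6*t/5)/5 - 6/5.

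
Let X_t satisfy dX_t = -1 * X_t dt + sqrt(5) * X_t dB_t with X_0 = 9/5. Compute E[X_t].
E[X_t] = 9*exp(-t)/5

For GBM dX = mu X dt + sigma X dB with X_0 = x_0, apply Itô to Y = log X: dY = (mu - sigma^2/2) dt + sigma dB, so Y_t = log(x_0) + (mu - sigma^2/2) t + sigma B_t and hence X_t = x_0 * exp((mu - sigma^2/2) t + sigma B_t).
With mu = -1, sigma = sqrt(5), x_0 = 9/5, this gives:
  X_t = 9/5 * exp((-7/2) * t + (sqrt(5)) * B_t).
Since sigma*B_t ~ Normal(0, sigma^2 t), E[exp(sigma*B_t)] = exp(sigma^2 t / 2); so E[X_t] = x_0 * exp((mu - sigma^2/2) t) * exp(sigma^2 t / 2) = x_0 * exp(mu t) = 9*exp(-t)/5.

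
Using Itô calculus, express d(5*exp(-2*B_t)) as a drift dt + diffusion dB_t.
d(5*exp(-2*B_t)) = (10*exp(-2*B_t)) dt + (-10*exp(-2*B_t)) dB_t

Itô's formula for f(B_t) gives d f(B_t) = f'(B_t) dB_t + (1/2) f''(B_t) dt. Compute derivatives of f(x) = 5*exp(-2*x):
  f'(x)  = -10*exp(-2*x)
  f''(x) = 20*exp(-2*x)
Substitute x = B_t and multiply the f'' term by 1/2:
  drift     = (1/2) * (20*exp(-2*x)) evaluated at B_t = 10*exp(-2*B_t)
  diffusion = (-10*exp(-2*x)) evaluated at B_t = -10*exp(-2*B_t)
Therefore d(5*exp(-2*B_t)) = (10*exp(-2*B_t)) dt + (-10*exp(-2*B_t)) dB_t.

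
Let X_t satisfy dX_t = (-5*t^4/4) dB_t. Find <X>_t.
<X>_t = 25*t^9/144

For an Itô process dX_t = a(t) dt + b(t) dB_t, the quadratic variation is <X>_t = int_0^t b(s)^2 ds (the drift term does not contribute). Here b(s) = -5*s^4/4, so
  b(s)^2 = 25*s^8/16.
Integrating from 0 to t:
  <X>_t = int_0^t (25*s^8/16) ds = 25*t^9/144.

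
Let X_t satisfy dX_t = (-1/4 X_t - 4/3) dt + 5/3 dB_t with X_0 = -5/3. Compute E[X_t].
E[X_t] = -16/3 + 11*exp(-t/4)/3

Taking expectations and using E[dB_t] = 0, the mean m(t) = E[X_t] satisfies the ODE m'(t) = a m(t) + b with m(0) = x_0. With a = -1/4, b = -4/3, x_0 = -5/3, the solution is
  m(t) = x_0 * exp(a t) + (b/a) * (exp(a t) - 1)
       = (-5/3) * exp((-1/4) t) + ((-4/3)/(-1/4)) * (exp((-1/4) t) - 1)
       = -16/3 + 11*exp(-t/4)/3.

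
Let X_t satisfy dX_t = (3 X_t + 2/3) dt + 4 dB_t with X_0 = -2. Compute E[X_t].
E[X_t] = -16*exp(3*t)/9 - 2/9

Taking expectations and using E[dB_t] = 0, the mean m(t) = E[X_t] satisfies the ODE m'(t) = a m(t) + b with m(0) = x_0. With a = 3, b = 2/3, x_0 = -2, the solution is
  m(t) = x_0 * exp(a t) + (b/a) * (exp(a t) - 1)
       = (-2) * exp(3 t) + ((2/3)/3) * (exp(3 t) - 1)
       = -16*exp(3*t)/9 - 2/9.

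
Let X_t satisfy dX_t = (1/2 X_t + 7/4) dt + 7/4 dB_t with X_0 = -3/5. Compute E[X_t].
E[X_t] = 29*exp(t/2)/10 - 7/2

Taking expectations and using E[dB_t] = 0, the mean m(t) = E[X_t] satisfies the ODE m'(t) = a m(t) + b with m(0) = x_0. With a = 1/2, b = 7/4, x_0 = -3/5, the solution is
  m(t) = x_0 * exp(a t) + (b/a) * (exp(a t) - 1)
       = (-3/5) * exp((1/2) t) + ((7/4)/(1/2)) * (exp((1/2) t) - 1)
       = 29*exp(t/2)/10 - 7/2.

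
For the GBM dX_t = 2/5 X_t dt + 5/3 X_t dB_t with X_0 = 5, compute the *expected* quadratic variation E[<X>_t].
E[<X>_t] = 3125*exp(161*t/45)/161 - 3125/161

<X>_t = int_0^t ((5/3) * X_s)^2 ds. Taking expectation inside the integral: E[<X>_t] = (5/3)^2 * int_0^t E[X_s^2] ds. For GBM, E[X_s^2] = x_0^2 * exp((2 mu + sigma^2) s). Integrating:
  E[<X>_t] = (5/3)^2 * 5^2 * (exp((2*(2/5) + (5/3)^2) t) - 1) / (2*(2/5) + (5/3)^2)
           = (5/3)^2 * 5^2 * (exp((161/45) t) - 1) / (161/45) = 3125*exp(161*t/45)/161 - 3125/161.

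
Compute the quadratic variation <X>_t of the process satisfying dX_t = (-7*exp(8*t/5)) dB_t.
<X>_t = 245*exp(16*t/5)/16 - 245/16

For an Itô process dX_t = a(t) dt + b(t) dB_t, the quadratic variation is <X>_t = int_0^t b(s)^2 ds (the drift term does not contribute). Here b(s) = -7*exp(8*s/5), so
  b(s)^2 = 49*exp(16*s/5).
Integrating from 0 to t:
  <X>_t = int_0^t (49*exp(16*s/5)) ds = 245*exp(16*t/5)/16 - 245/16.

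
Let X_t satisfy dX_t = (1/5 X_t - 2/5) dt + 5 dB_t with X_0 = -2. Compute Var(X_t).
Var(X_t) = 125*exp(2*t/5)/2 - 125/2

The variance V(t) = Var(X_t) satisfies V'(t) = 2 a V(t) + c^2 with V(0) = 0 (drift coefficient is linear in X, diffusion is constant). With a = 1/5, c = 5, the solution is
  V(t) = (c^2 / (2 a)) * (exp(2 a t) - 1)
       = (5^2 / (2*(1/5))) * (exp((2/5) t) - 1)
       = 125*exp(2*t/5)/2 - 125/2.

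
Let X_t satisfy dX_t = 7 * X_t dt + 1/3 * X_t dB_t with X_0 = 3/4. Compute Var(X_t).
Var(X_t) = 9*(exp(t/9) - 1)*exp(14*t)/16

For GBM dX = mu X dt + sigma X dB with X_0 = x_0, apply Itô to Y = log X: dY = (mu - sigma^2/2) dt + sigma dB, so Y_t = log(x_0) + (mu - sigma^2/2) t + sigma B_t and hence X_t = x_0 * exp((mu - sigma^2/2) t + sigma B_t).
With mu = 7, sigma = 1/3, x_0 = 3/4, this gives:
  X_t = 3/4 * exp((125/18) * t + (1/3) * B_t).
Since sigma*B_t ~ Normal(0, sigma^2 t), E[exp(sigma*B_t)] = exp(sigma^2 t / 2); so E[X_t] = x_0 * exp((mu - sigma^2/2) t) * exp(sigma^2 t / 2) = x_0 * exp(mu t) = 3*exp(7*t)/4.
Var(X_t) = E[X_t^2] - (E[X_t])^2 = x_0^2 * exp(2 mu t) * (exp(sigma^2 t) - 1) = 9*(exp(t/9) - 1)*exp(14*t)/16.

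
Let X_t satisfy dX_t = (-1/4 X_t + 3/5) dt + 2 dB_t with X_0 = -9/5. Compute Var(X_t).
Var(X_t) = 8 - 8*exp(-t/2)

The variance V(t) = Var(X_t) satisfies V'(t) = 2 a V(t) + c^2 with V(0) = 0 (drift coefficient is linear in X, diffusion is constant). With a = -1/4, c = 2, the solution is
  V(t) = (c^2 / (2 a)) * (exp(2 a t) - 1)
       = (2^2 / (2*(-1/4))) * (exp((-1/2) t) - 1)
       = 8 - 8*exp(-t/2).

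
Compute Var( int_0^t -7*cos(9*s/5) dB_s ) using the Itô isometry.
Var = 49*t/2 + 245*sin(18*t/5)/36

The Itô integral of a deterministic integrand f(s) has mean 0 because each increment f(s) * (B_{s+ds} - B_s) has mean 0. By the Itô isometry:
  Var( int_0^t f(s) dB_s ) = E[ (int_0^t f(s) dB_s)^2 ] = int_0^t f(s)^2 ds.
Here f(s) = -7*cos(9*s/5), so f(s)^2 = 49*cos(9*s/5)^2. Integrate:
  int_0^t (49*cos(9*s/5)^2) ds = 49*t/2 + 245*sin(18*t/5)/36.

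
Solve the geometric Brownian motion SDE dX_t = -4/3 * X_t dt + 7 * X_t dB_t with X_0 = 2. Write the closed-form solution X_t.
X_t = 2 * exp((-155/6) * t + (7) * B_t)

For GBM dX = mu X dt + sigma X dB with X_0 = x_0, apply Itô to Y = log X: dY = (mu - sigma^2/2) dt + sigma dB, so Y_t = log(x_0) + (mu - sigma^2/2) t + sigma B_t and hence X_t = x_0 * exp((mu - sigma^2/2) t + sigma B_t).
With mu = -4/3, sigma = 7, x_0 = 2, this gives:
  X_t = 2 * exp((-155/6) * t + (7) * B_t).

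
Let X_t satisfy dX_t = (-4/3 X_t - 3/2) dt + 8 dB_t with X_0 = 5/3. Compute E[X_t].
E[X_t] = -9/8 + 67*exp(-4*t/3)/24

Taking expectations and using E[dB_t] = 0, the mean m(t) = E[X_t] satisfies the ODE m'(t) = a m(t) + b with m(0) = x_0. With a = -4/3, b = -3/2, x_0 = 5/3, the solution is
  m(t) = x_0 * exp(a t) + (b/a) * (exp(a t) - 1)
       = (5/3) * exp((-4/3) t) + ((-3/2)/(-4/3)) * (exp((-4/3) t) - 1)
       = -9/8 + 67*exp(-4*t/3)/24.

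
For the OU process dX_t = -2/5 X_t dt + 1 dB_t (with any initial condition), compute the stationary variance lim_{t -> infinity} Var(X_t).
lim Var(X_t) = 5/4

The OU SDE dX = -theta X dt + sigma dB admits the integrating factor exp(theta t): d(exp(theta t) X_t) = sigma exp(theta t) dB_t. Integrating from 0 to t gives X_t = x_0 * exp(-theta t) + sigma * int_0^t exp(-theta (t-s)) dB_s for any initial x_0. The Itô integral has variance (by the Itô isometry) sigma^2 * int_0^t exp(-2 theta (t - s)) ds = sigma^2 * (1 - exp(-2 theta t)) / (2 theta), independent of x_0.
With theta = 2/5, sigma = 1:
  Var(X_t) = (1)^2 * (1 - exp(-2*2/5 t)) / (2 * 2/5) = 5/4 - 5*exp(-4*t/5)/4.
As t -> infinity, exp(-2*2/5 t) -> 0, so the stationary variance is sigma^2 / (2 theta) = 5/4.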